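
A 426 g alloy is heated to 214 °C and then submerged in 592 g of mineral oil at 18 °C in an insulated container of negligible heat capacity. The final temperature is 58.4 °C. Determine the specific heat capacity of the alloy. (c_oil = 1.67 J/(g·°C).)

c ≈ 0.603 J/(g·°C)

Energy conservation, ΣQ = 0:
426×c×(58.4 − 214) + 592×1.67×(58.4 − 18) = 0
-66286 c = -39941
c = -39941/-66286 ≈ 0.6026 J/(g·°C)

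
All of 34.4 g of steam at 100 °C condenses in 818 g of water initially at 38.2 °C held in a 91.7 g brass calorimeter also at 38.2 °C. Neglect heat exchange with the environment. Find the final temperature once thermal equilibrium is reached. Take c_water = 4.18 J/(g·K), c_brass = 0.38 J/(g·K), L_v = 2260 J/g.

T_f ≈ 62.3 °C

Energy balance with sensible and latent terms:
steam→water at 100 °C releases m L_v = 34.4×2260 = 77744
  condensed water 100 °C→T: 143.79(T − 100)
  original water: 3419.2(T − 38.2)
  cup: 34.85(T − 38.2)
3597.9 T = 77744 + 14379 + 131946 = 224069
T ≈ 62.28 °C — below 100 °C, confirming all the steam condensed.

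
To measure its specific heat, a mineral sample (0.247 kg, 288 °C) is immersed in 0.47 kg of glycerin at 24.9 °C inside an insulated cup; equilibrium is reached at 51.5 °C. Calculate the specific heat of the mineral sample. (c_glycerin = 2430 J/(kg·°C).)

c ≈ 520 J/(kg·°C)

Taking heat into each body as positive, Σ m c ΔT = 0:
0.247·c·(51.5 − 288) + 0.47·2430·(51.5 − 24.9) = 0
-58.42 c = -30380
c = -30380/-58.42 ≈ 520.1 J/(kg·°C)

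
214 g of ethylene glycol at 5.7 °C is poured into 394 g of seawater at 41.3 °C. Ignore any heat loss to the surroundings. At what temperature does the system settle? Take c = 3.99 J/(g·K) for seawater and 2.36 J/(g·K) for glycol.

Net heat exchanged in the isolated system is zero:
394·3.99·(T − 41.3) + 214·2.36·(T − 5.7) = 0
1572.1(T − 41.3) + 505.04(T − 5.7) = 0
(1572.1 + 505.04) T = 1572.1·41.3 + 505.04·5.7
T = 67805/2077.1 ≈ 32.64 °C

T_f ≈ 32.6 °C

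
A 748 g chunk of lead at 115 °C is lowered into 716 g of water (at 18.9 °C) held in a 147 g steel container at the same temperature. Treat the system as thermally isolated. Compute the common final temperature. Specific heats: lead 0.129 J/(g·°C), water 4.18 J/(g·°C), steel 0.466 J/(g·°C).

Setting the total heat transfer to zero:
748·0.129·(T − 115) + 716·4.18·(T − 18.9) + 147·0.466·(T − 18.9) = 0
3157.9 T = 68957
T ≈ 21.84 °C

T_f ≈ 21.8 °C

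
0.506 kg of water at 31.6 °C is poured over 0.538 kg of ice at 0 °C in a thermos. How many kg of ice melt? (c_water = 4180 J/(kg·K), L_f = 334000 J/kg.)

m_melted ≈ 0.2 kg

Water can give up m c ΔT = 0.506×4180×31.6 = 66837 J before reaching 0 °C.
Fully melting the ice requires m_ice L_f = 0.538×334000 = 179692 J.
Since 66837 < 179692 J, not all the ice melts; equilibrium is at 0 °C.
Mass melted = 66837/334000 ≈ 0.2001 kg.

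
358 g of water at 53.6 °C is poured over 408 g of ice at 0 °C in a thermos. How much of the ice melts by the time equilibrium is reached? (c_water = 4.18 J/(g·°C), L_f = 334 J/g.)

m_melted ≈ 240 g

Cooling the water to 0 °C releases 358·4.18·53.6 = 80209 J.
Melting all 408 g of ice would need 408·334 = 136272 J.
Since 80209 < 136272 J, not all the ice melts; equilibrium is at 0 °C.
m_melt = 80209 / L_f = 240.1 g.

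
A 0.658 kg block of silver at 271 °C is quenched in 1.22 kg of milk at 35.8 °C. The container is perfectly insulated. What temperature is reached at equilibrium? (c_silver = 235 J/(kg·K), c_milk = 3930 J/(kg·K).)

T_f ≈ 43.1 °C

|Q_silver| = |Q_milk|:
0.658×235×(271 − T) = 1.22×3930×(T − 35.8)
154.63(271 − T) = 4794.6(T − 35.8)
4949.2 T = 213551  ⇒  T ≈ 43.15 °C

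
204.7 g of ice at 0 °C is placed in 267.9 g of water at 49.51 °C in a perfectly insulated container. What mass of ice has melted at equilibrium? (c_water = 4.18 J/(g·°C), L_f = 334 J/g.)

m_melted ≈ 166 g

Cooling the water to 0 °C releases 267.9·4.18·49.51 = 55442 J.
Fully melting the ice requires m_ice L_f = 204.7·334 = 68370 J.
Since 55442 < 68370 J, not all the ice melts; equilibrium is at 0 °C.
m_melted·334 = 55442  ⇒  m_melted ≈ 166 g.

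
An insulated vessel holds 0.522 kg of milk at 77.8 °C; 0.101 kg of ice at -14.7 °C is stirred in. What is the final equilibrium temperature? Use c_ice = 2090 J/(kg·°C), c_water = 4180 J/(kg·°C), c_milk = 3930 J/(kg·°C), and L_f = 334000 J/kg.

Conservation of energy gives ΣQ = 0:
warm ice to 0 °C: 0.101×2090×(0 − (-14.7)) = 3103
  latent heat to melt: 0.101×334000 = 33734
  warm the meltwater: 422.18 T
  milk cools: 0.522×3930×(T − 77.8) = 2051.5(T − 77.8)
2473.6 T = 159604 − 36837 = 122767
T ≈ 49.63 °C — above 0 °C, consistent with complete melting.

T_f ≈ 49.6 °C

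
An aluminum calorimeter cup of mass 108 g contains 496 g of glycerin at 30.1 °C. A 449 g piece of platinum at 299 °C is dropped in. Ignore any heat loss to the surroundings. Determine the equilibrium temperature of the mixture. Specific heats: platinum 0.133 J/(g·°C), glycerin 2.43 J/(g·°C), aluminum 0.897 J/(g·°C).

T_f ≈ 41.9 °C

Setting the total heat transfer to zero:
449*0.133*(T − 299) + 496*2.43*(T − 30.1) + 108*0.897*(T − 30.1) = 0
59.72(T − 299) + 1205.3(T − 30.1) + 96.88(T − 30.1) = 0
1361.9 T = 57050
T = 57050 / 1361.9 = 41.9 °C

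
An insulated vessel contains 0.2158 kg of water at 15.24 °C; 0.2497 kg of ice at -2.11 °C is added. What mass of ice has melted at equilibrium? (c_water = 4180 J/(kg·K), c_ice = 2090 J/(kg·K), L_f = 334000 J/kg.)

Water can give up m c ΔT = 0.2158·4180·15.24 = 13747 J before reaching 0 °C.
Of that, 0.2497·2090·2.11 = 1101.2 J goes to bring the ice to 0 °C, leaving 12646 J.
Fully melting the ice requires m_ice L_f = 0.2497·334000 = 83400 J.
12646 J < 83400 J, so only part of the ice melts and the system sits at 0 °C.
m_melt = 12646 / L_f = 0.03786 kg.

m_melted ≈ 0.0379 kg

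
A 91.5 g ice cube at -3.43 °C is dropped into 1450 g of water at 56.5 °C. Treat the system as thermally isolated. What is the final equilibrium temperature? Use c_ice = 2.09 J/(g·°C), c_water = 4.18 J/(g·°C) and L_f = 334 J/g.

Net heat exchanged in the isolated system is zero:
warm ice to 0 °C: 91.5×2.09×(0 − (-3.43)) = 655.94
  fusion: m_ice L_f = 91.5×334 = 30561
  warm the meltwater: 382.47 T
  water: 6061(T − 56.5)
6443.5 T = 342446 − 31217 = 311230
T ≈ 48.30 °C — above 0 °C, consistent with complete melting.

T_f ≈ 48.3 °C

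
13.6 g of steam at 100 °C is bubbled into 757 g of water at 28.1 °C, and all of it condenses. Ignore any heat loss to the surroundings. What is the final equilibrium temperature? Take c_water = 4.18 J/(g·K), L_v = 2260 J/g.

T_f ≈ 38.9 °C

Sum of m c ΔT and latent-heat terms is zero:
condense steam: −13.6×2260 = −30736; condensate cools 100→T: 13.6×4.18×(T − 100) = 56.85(T − 100); original water: 3164.3(T − 28.1)
3221.1 T = 30736 + 5684.8 + 88916 = 125337
T ≈ 38.91 °C, under the boiling point, so the assumption holds.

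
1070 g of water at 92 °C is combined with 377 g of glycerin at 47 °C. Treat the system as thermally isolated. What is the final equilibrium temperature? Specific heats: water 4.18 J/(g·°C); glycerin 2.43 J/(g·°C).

T_f ≈ 84.3 °C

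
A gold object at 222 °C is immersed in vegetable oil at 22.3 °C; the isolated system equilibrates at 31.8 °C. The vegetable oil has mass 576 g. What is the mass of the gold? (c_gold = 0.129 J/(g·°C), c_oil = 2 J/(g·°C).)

Let T be the final temperature. ΣQ_i = 0:
m×0.129×(31.8 − 222) + 576×2×(31.8 − 22.3) = 0
-24.54 m = -10944
m = -10944/-24.54 ≈ 446 g

m ≈ 446 g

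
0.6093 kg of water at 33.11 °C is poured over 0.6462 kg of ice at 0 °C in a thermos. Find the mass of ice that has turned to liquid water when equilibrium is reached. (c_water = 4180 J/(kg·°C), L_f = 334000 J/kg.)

Heat available from the water dropping to 0 °C: 0.6093×4180×33.11 = 84327 J.
Fully melting the ice requires m_ice L_f = 0.6462×334000 = 215831 J.
84327 J < 215831 J, so only part of the ice melts and the system sits at 0 °C.
Mass melted = 84327/334000 ≈ 0.2525 kg.

m_melted ≈ 0.252 kg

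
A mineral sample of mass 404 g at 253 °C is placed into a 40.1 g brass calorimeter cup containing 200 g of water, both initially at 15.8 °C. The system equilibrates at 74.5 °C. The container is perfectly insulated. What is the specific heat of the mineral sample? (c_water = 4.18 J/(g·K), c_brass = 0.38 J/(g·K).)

c ≈ 0.693 J/(g·K)

Net heat exchanged in the isolated system is zero:
404·c·(74.5 − 253) + 200·4.18·(74.5 − 15.8) + 40.1·0.38·(74.5 − 15.8) = 0
-72114 c = -49968
c = -49968/-72114 ≈ 0.6929 J/(g·K)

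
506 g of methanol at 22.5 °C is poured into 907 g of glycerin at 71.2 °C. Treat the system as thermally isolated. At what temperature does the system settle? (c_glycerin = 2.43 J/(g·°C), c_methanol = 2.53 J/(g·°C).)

T_f ≈ 53.3 °C

Net heat exchanged in the isolated system is zero:
907·2.43·(T − 71.2) + 506·2.53·(T − 22.5) = 0
(2204 + 1280.2) T = 2204·71.2 + 1280.2·22.5
T = 185730/3484.2 ≈ 53.31 °C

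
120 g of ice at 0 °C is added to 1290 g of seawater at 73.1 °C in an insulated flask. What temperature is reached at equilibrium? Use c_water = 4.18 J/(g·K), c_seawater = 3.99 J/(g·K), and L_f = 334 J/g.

T_f ≈ 59.5 °C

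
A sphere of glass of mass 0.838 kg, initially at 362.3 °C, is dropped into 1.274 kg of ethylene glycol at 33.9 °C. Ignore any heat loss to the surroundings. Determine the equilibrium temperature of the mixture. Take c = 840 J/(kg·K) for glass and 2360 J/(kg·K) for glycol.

T_f ≈ 96.2 °C

Conservation of energy gives ΣQ = 0:
0.838×840×(T − 362.3) + 1.274×2360×(T − 33.9) = 0
703.92(T − 362.3) + 3006.6(T − 33.9) = 0
3710.6 T = 356955
T = 356955 / 3710.6 = 96.2 °C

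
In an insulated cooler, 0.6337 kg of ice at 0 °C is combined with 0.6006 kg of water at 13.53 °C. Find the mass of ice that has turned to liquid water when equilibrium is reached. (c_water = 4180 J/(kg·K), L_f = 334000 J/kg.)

m_melted ≈ 0.102 kg

Water can give up m c ΔT = 0.6006×4180×13.53 = 33967 J before reaching 0 °C.
Fully melting the ice requires m_ice L_f = 0.6337×334000 = 211656 J.
Since 33967 < 211656 J, not all the ice melts; equilibrium is at 0 °C.
m_melted×334000 = 33967  ⇒  m_melted ≈ 0.1017 kg.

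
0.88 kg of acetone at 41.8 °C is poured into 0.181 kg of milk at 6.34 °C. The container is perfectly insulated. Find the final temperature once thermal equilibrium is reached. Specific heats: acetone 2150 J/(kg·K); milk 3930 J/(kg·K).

T_f ≈ 32.1 °C

Heat gained plus heat lost sum to zero:
0.88*2150*(T − 41.8) + 0.181*3930*(T − 6.34) = 0
(1892 + 711.33) T = 1892*41.8 + 711.33*6.34
T ≈ 32.11 °C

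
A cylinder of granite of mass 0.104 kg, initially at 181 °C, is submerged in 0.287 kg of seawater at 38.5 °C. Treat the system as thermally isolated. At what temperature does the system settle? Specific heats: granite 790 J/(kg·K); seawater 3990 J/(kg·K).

T_f ≈ 48.0 °C

T_f is the heat-capacity-weighted average of the initial temperatures:
T_f = (82.16·181 + 1145.1·38.5) / (82.16 + 1145.1)
    = 58958 / 1227.3 ≈ 48.04 °C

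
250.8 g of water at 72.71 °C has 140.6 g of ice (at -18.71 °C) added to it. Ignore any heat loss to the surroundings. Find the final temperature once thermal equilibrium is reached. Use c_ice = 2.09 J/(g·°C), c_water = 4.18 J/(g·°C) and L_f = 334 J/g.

T_f ≈ 14.5 °C

Setting the total heat transfer to zero:
ice -18.71→0 °C: 140.6×2.09×18.71 = 5498; melt ice: 140.6×334 = 46960; warm the meltwater: 587.71 T; water: 1048.3(T − 72.71)
1636.1 T = 76225 − 52458 = 23767
T ≈ 14.53 °C. Since T > 0 °C, the all-ice-melts assumption holds.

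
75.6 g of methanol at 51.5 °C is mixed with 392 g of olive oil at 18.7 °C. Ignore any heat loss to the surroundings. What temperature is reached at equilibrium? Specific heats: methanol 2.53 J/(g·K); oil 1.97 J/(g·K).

Conservation of energy gives ΣQ = 0:
75.6*2.53*(T − 51.5) + 392*1.97*(T − 18.7) = 0
963.51 T = 24291
T = 24291/963.51 ≈ 25.21 °C

T_f ≈ 25.2 °C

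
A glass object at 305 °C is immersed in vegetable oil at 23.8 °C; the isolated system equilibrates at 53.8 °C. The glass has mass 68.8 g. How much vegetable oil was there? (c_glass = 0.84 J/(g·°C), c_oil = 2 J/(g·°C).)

m ≈ 242 g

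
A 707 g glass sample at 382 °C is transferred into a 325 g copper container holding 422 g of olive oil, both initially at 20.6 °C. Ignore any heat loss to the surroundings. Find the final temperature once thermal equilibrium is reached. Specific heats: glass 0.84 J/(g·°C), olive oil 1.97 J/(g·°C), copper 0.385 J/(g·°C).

T_f ≈ 159.0 °C

Energy conservation, ΣQ = 0:
707×0.84×(T − 382) + 422×1.97×(T − 20.6) + 325×0.385×(T − 20.6) = 0
593.88(T − 382) + 831.34(T − 20.6) + 125.12(T − 20.6) = 0
1550.3 T = 246565
T = 246565 / 1550.3 = 159 °C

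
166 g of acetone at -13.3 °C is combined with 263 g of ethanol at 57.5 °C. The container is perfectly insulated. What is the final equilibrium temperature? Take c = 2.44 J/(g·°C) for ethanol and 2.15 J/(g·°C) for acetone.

T_f ≈ 32.2 °C

Heat lost by the ethanol equals heat gained by the acetone:
263·2.44·(57.5 − T) = 166·2.15·(T − (-13.3))
641.72(57.5 − T) = 356.9(T − (-13.3))
998.62 T = 32152  ⇒  T ≈ 32.20 °C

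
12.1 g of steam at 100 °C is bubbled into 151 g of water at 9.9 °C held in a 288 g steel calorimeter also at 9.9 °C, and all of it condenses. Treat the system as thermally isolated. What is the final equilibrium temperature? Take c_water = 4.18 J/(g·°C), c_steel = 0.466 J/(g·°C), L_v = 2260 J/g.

Energy conservation, ΣQ = 0:
condense steam: −12.1×2260 = −27346; condensed water 100 °C→T: 50.58(T − 100); original water: 631.18(T − 9.9); steel cup: 288×0.466×(T − 9.9) = 134.21(T − 9.9)
815.97 T = 27346 + 5057.8 + 7577.3 = 39981
T ≈ 49.00 °C, under the boiling point, so the assumption holds.

T_f ≈ 49.0 °C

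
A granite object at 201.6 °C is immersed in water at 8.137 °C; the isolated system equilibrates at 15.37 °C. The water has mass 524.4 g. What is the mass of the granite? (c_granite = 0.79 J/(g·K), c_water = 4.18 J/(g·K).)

|Q_granite| = |Q_water|:
m·0.79·(201.6 − 15.37) = 524.4·4.18·(15.37 − 8.137)
147.12 m = 15855  ⇒  m ≈ 107.8 g

m ≈ 108 g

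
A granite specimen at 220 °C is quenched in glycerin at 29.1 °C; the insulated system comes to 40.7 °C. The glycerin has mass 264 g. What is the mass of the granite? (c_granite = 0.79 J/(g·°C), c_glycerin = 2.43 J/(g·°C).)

m ≈ 52.5 g

Energy conservation, ΣQ = 0:
m·0.79·(40.7 − 220) + 264·2.43·(40.7 − 29.1) = 0
-141.65 m = -7441.6
m = -7441.6/-141.65 ≈ 52.54 g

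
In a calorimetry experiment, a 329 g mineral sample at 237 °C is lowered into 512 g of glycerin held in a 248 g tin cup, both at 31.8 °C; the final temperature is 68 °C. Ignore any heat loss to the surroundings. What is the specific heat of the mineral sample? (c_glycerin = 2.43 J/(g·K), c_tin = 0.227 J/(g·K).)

c ≈ 0.847 J/(g·K)

Energy conservation, ΣQ = 0:
329·c·(68 − 237) + 512·2.43·(68 − 31.8) + 248·0.227·(68 − 31.8) = 0
-55601 c = -47077
c = -47077/-55601 ≈ 0.8467 J/(g·K)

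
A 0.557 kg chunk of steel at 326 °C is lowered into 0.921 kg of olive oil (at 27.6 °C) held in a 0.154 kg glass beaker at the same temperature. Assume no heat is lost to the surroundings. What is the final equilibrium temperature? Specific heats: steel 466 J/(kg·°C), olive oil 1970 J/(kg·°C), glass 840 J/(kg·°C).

T_f ≈ 62.8 °C

Heat gained plus heat lost sum to zero:
0.557×466×(T − 326) + 0.921×1970×(T − 27.6) + 0.154×840×(T − 27.6) = 0
259.56(T − 326) + 1814.4(T − 27.6) + 129.36(T − 27.6) = 0
2203.3 T = 138264
T = 138264/2203.3 ≈ 62.75 °C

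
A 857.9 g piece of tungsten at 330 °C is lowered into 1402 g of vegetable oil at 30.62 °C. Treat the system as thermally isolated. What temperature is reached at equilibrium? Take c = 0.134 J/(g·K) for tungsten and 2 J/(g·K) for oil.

|Q_tungsten| = |Q_oil|:
857.9*0.134*(330 − T) = 1402*2*(T − 30.62)
114.96(330 − T) = 2804(T − 30.62)
2919 T = 123795  ⇒  T ≈ 42.41 °C

T_f ≈ 42.4 °C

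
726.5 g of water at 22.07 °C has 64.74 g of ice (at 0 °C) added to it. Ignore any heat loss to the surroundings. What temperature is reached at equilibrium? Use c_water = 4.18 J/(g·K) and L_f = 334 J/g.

T_f ≈ 13.7 °C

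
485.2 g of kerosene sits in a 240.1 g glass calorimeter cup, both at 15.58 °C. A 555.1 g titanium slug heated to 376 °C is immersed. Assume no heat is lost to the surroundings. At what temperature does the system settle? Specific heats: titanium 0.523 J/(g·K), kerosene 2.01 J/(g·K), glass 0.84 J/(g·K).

T_f ≈ 86.9 °C

Conservation of energy gives ΣQ = 0:
555.1·0.523·(T − 376) + 485.2·2.01·(T − 15.58) + 240.1·0.84·(T − 15.58) = 0
(290.32 + 975.25 + 201.68) T = 290.32·376 + 975.25·15.58 + 201.68·15.58
T = 127496/1467.3 ≈ 86.89 °C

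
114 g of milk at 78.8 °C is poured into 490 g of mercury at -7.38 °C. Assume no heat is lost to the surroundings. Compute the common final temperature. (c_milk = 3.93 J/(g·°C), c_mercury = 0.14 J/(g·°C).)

Heat lost by the milk equals heat gained by the mercury:
114·3.93·(78.8 − T) = 490·0.14·(T − (-7.38))
448.02(78.8 − T) = 68.6(T − (-7.38))
516.62 T = 34798  ⇒  T ≈ 67.36 °C

T_f ≈ 67.4 °C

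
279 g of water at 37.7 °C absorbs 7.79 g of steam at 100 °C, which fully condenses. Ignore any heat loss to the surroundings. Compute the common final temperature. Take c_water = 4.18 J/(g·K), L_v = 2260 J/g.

Let T be the final temperature. ΣQ_i = 0:
latent heat released on condensation: 7.79×2260 = 17605; condensed water 100 °C→T: 32.56(T − 100); water warms: 279×4.18×(T − 37.7) = 1166.2(T − 37.7)
1198.8 T = 17605 + 3256.2 + 43966 = 64828
T ≈ 54.08 °C, under the boiling point, so the assumption holds.

T_f ≈ 54.1 °C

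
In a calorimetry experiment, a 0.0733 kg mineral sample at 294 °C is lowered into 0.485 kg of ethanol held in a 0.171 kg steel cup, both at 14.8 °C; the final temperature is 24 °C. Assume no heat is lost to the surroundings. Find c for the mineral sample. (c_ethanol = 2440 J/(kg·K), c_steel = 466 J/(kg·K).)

Energy conservation, ΣQ = 0:
0.0733×c×(24 − 294) + 0.485×2440×(24 − 14.8) + 0.171×466×(24 − 14.8) = 0
-19.79 c = -11620
c = -11620/-19.79 ≈ 587.2 J/(kg·K)

c ≈ 587 J/(kg·K)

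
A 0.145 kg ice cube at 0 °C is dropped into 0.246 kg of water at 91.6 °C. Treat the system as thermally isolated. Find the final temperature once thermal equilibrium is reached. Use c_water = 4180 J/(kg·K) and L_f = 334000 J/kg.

T_f ≈ 28.0 °C

Conservation of energy gives ΣQ = 0:
melt ice: 0.145·334000 = 48430; warm the meltwater: 606.1 T; water cools: 0.246·4180·(T − 91.6) = 1028.3(T − 91.6)
1634.4 T = 94190 − 48430 = 45760
T ≈ 28.00 °C (positive, so assuming full melt was valid).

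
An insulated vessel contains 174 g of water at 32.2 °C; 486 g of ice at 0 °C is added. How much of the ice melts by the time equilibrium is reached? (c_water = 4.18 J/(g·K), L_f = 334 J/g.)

m_melted ≈ 70.1 g

Cooling the water to 0 °C releases 174×4.18×32.2 = 23420 J.
Fully melting the ice requires m_ice L_f = 486×334 = 162324 J.
That's not enough to melt it all — equilibrium is at 0 °C with ice remaining.
m_melt = 23420 / L_f = 70.12 g.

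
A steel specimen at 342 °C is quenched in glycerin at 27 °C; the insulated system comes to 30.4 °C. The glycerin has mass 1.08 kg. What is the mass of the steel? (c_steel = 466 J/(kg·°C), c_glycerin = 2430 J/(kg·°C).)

|Q_steel| = |Q_glycerin|:
m·466·(342 − 30.4) = 1.08·2430·(30.4 − 27)
145206 m = 8923  ⇒  m ≈ 0.06145 kg

m ≈ 0.0615 kg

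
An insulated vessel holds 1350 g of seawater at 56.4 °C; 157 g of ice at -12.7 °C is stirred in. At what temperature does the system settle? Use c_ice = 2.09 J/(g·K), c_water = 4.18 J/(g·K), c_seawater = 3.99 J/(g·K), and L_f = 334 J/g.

Conservation of energy gives ΣQ = 0:
ice -12.7→0 °C: 157·2.09·12.7 = 4167.3; melt ice: 157·334 = 52438; meltwater 0→T: 157·4.18·T = 656.26 T; seawater cools: 1350·3.99·(T − 56.4) = 5386.5(T − 56.4)
6042.8 T = 303799 − 56605 = 247193
T ≈ 40.91 °C — above 0 °C, consistent with complete melting.

T_f ≈ 40.9 °C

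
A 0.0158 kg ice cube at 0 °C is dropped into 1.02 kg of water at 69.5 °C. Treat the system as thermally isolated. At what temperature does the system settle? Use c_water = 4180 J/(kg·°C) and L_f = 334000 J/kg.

Conservation of energy gives ΣQ = 0:
latent heat to melt: 0.0158×334000 = 5277.2
  meltwater 0→T: 0.0158×4180×T = 66.04 T
  water: 4263.6(T − 69.5)
4329.6 T = 296320 − 5277.2 = 291043
T ≈ 67.22 °C. Since T > 0 °C, the all-ice-melts assumption holds.

T_f ≈ 67.2 °C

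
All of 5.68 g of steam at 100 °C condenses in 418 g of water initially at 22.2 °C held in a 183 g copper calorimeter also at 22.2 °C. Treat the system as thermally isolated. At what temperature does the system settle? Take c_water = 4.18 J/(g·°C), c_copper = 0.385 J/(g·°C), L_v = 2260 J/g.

T_f ≈ 30.2 °C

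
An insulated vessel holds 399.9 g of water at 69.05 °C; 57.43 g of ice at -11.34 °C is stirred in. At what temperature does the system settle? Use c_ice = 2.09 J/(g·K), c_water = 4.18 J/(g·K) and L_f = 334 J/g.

T_f ≈ 49.6 °C

Sum of m c ΔT and latent-heat terms is zero:
ice -11.34→0 °C: 57.43×2.09×11.34 = 1361.1; latent heat to melt: 57.43×334 = 19182; meltwater 0→T: 57.43×4.18×T = 240.06 T; water cools: 399.9×4.18×(T − 69.05) = 1671.6(T − 69.05)
1911.6 T = 115423 − 20543 = 94880
T ≈ 49.63 °C (positive, so assuming full melt was valid).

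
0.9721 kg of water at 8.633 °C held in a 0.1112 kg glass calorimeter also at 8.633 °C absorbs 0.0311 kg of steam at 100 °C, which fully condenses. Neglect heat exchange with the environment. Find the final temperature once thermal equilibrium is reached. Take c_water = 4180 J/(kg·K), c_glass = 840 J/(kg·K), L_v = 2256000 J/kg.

T_f ≈ 27.8 °C

Taking heat into each body as positive, Σ m c ΔT = 0:
latent heat released on condensation: 0.0311×2256000 = 70162; condensed water 100 °C→T: 130(T − 100); original water: 4063.4(T − 8.633); glass cup: 0.1112×840×(T − 8.633) = 93.41(T − 8.633)
4286.8 T = 70162 + 13000 + 35886 = 119047
T ≈ 27.77 °C — below 100 °C, confirming all the steam condensed.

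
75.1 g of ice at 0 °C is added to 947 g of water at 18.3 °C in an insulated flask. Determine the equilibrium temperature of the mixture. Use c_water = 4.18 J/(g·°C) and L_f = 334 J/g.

T_f ≈ 11.1 °C

Net heat exchanged in the isolated system is zero:
melt ice: 75.1×334 = 25083; meltwater 0→T: 75.1×4.18×T = 313.92 T; water cools: 947×4.18×(T − 18.3) = 3958.5(T − 18.3)
4272.4 T = 72440 − 25083 = 47356
T ≈ 11.08 °C. Since T > 0 °C, the all-ice-melts assumption holds.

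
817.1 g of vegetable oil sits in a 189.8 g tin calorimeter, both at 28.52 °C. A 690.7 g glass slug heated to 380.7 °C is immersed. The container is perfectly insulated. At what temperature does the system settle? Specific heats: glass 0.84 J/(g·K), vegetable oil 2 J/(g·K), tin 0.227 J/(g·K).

T_f ≈ 119.0 °C

Taking heat into each body as positive, Σ m c ΔT = 0:
690.7*0.84*(T − 380.7) + 817.1*2*(T − 28.52) + 189.8*0.227*(T − 28.52) = 0
(580.19 + 1634.2 + 43.08) T = 580.19*380.7 + 1634.2*28.52 + 43.08*28.52
T = 268714/2257.5 ≈ 119.03 °C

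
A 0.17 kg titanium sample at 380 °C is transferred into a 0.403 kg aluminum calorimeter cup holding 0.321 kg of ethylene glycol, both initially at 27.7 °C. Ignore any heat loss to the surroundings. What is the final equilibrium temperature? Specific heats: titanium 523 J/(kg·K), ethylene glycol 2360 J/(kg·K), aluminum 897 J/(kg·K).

T_f ≈ 53.6 °C

Heat gained plus heat lost sum to zero:
0.17·523·(T − 380) + 0.321·2360·(T − 27.7) + 0.403·897·(T − 27.7) = 0
88.91(T − 380) + 757.56(T − 27.7) + 361.49(T − 27.7) = 0
1208 T = 64784
T = 64784/1208 ≈ 53.63 °C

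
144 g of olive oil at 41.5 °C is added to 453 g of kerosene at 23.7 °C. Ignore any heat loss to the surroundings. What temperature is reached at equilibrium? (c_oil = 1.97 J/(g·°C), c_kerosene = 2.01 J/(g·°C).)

Heat lost by the oil equals heat gained by the kerosene:
144*1.97*(41.5 − T) = 453*2.01*(T − 23.7)
283.68(41.5 − T) = 910.53(T − 23.7)
1194.2 T = 33352  ⇒  T ≈ 27.93 °C

T_f ≈ 27.9 °C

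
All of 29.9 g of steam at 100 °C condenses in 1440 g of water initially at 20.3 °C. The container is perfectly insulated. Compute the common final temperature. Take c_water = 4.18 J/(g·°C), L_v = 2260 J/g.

T_f ≈ 32.9 °C

Taking heat into each body as positive, Σ m c ΔT = 0:
condense steam: −29.9·2260 = −67574; condensed water 100 °C→T: 124.98(T − 100); water warms: 1440·4.18·(T − 20.3) = 6019.2(T − 20.3)
6144.2 T = 67574 + 12498 + 122190 = 202262
T ≈ 32.92 °C — below 100 °C, confirming all the steam condensed.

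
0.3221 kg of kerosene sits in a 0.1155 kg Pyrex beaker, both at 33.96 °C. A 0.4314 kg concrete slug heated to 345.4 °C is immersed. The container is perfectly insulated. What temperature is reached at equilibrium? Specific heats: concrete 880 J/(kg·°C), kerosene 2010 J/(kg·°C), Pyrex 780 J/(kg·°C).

Setting the total heat transfer to zero:
0.4314×880×(T − 345.4) + 0.3221×2010×(T − 33.96) + 0.1155×780×(T − 33.96) = 0
379.63(T − 345.4) + 647.42(T − 33.96) + 90.09(T − 33.96) = 0
(379.63 + 647.42 + 90.09) T = 379.63×345.4 + 647.42×33.96 + 90.09×33.96
T = 156171 / 1117.1 = 140 °C

T_f ≈ 139.8 °C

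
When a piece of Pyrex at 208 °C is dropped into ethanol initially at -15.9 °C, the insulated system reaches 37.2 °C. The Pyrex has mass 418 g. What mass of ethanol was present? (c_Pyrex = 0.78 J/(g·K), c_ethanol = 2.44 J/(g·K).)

|Q_Pyrex| = |Q_ethanol|:
418·0.78·(208 − 37.2) = m·2.44·(37.2 − (-15.9))
129.56 m = 55688  ⇒  m ≈ 429.8 g

m ≈ 430 g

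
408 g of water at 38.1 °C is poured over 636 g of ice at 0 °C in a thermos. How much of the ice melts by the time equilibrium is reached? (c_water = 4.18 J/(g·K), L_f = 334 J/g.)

Water can give up m c ΔT = 408·4.18·38.1 = 64977 J before reaching 0 °C.
Melting all 636 g of ice would need 636·334 = 212424 J.
64977 J < 212424 J, so only part of the ice melts and the system sits at 0 °C.
m_melted·334 = 64977  ⇒  m_melted ≈ 194.5 g.

m_melted ≈ 195 g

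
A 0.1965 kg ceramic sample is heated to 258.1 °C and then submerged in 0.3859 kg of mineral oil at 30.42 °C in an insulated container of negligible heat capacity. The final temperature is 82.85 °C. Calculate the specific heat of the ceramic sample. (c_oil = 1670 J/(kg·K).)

c ≈ 981 J/(kg·K)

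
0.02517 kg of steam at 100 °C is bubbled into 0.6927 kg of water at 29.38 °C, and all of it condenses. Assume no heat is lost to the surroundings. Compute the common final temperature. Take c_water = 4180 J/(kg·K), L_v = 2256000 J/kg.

T_f ≈ 50.8 °C

Energy balance with sensible and latent terms:
latent heat released on condensation: 0.02517·2256000 = 56784; condensed water 100 °C→T: 105.21(T − 100); water warms: 0.6927·4180·(T − 29.38) = 2895.5(T − 29.38)
3000.7 T = 56784 + 10521 + 85069 = 152374
T ≈ 50.78 °C (< 100 °C, so full condensation is consistent).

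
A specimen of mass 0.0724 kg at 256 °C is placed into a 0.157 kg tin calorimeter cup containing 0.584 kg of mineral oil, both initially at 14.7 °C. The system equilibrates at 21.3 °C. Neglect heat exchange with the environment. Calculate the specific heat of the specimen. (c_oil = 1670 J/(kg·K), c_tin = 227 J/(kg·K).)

c ≈ 393 J/(kg·K)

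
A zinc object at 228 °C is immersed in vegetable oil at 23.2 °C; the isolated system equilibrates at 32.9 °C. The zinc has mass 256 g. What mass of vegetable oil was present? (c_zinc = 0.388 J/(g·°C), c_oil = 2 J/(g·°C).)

m ≈ 999 g

Net heat exchanged in the isolated system is zero:
256·0.388·(32.9 − 228) + m·2·(32.9 − 23.2) = 0
19.4 m = 19379
m = 19379/19.4 ≈ 998.9 g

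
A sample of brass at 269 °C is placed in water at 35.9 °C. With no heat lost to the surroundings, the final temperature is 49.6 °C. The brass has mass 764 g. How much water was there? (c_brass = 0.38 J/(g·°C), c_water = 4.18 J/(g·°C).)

Heat lost by the brass = heat gained by the water:
764·0.38·(269 − 49.6) = m·4.18·(49.6 − 35.9)
57.27 m = 63696  ⇒  m ≈ 1112 g

m ≈ 1110 g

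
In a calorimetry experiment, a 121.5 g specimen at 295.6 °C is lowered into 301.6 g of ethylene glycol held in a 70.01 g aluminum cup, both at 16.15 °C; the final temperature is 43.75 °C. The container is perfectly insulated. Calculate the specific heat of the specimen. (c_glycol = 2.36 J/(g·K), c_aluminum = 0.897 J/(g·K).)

c ≈ 0.699 J/(g·K)

Energy conservation, ΣQ = 0:
121.5×c×(43.75 − 295.6) + 301.6×2.36×(43.75 − 16.15) + 70.01×0.897×(43.75 − 16.15) = 0
-30600 c = -21378
c = -21378/-30600 ≈ 0.6986 J/(g·K)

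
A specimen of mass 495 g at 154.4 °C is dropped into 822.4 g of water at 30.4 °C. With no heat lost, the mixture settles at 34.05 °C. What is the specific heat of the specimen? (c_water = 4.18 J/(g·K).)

Heat lost by the specimen = heat gained by the water:
495×c×(154.4 − 34.05) = 822.4×4.18×(34.05 − 30.4)
59573 c = 12547  ⇒  c ≈ 0.2106 J/(g·K)

c ≈ 0.211 J/(g·K)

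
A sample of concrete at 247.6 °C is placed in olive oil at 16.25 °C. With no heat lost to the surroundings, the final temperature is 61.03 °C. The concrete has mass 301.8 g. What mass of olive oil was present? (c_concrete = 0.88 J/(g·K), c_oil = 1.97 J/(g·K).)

Conservation of energy gives ΣQ = 0:
301.8·0.88·(61.03 − 247.6) + m·1.97·(61.03 − 16.25) = 0
88.22 m = 49550
m = 49550/88.22 ≈ 561.7 g

m ≈ 562 g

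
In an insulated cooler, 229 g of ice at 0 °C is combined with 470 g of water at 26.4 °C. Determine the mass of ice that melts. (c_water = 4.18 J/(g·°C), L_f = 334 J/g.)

m_melted ≈ 155 g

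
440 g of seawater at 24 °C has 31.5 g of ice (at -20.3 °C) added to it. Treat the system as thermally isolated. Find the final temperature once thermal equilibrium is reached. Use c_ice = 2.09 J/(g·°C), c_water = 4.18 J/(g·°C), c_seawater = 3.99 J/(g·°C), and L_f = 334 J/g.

Setting the total heat transfer to zero:
warm ice to 0 °C: 31.5×2.09×(0 − (-20.3)) = 1336.5; latent heat to melt: 31.5×334 = 10521; warm the meltwater: 131.67 T; seawater cools: 440×3.99×(T − 24) = 1755.6(T − 24)
1887.3 T = 42134 − 11857 = 30277
T ≈ 16.04 °C (positive, so assuming full melt was valid).

T_f ≈ 16.0 °C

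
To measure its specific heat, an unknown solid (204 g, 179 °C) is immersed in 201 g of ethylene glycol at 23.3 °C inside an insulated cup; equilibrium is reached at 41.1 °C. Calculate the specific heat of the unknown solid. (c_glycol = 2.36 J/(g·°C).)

c ≈ 0.3 J/(g·°C)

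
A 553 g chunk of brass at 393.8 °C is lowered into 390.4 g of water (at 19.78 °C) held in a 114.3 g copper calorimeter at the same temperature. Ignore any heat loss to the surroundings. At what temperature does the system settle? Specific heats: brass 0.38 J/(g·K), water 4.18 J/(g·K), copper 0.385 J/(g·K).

Energy conservation, ΣQ = 0:
553·0.38·(T − 393.8) + 390.4·4.18·(T − 19.78) + 114.3·0.385·(T − 19.78) = 0
210.14(T − 393.8) + 1631.9(T − 19.78) + 44.01(T − 19.78) = 0
(210.14 + 1631.9 + 44.01) T = 210.14·393.8 + 1631.9·19.78 + 44.01·19.78
T = 115902/1886 ≈ 61.45 °C

T_f ≈ 61.5 °C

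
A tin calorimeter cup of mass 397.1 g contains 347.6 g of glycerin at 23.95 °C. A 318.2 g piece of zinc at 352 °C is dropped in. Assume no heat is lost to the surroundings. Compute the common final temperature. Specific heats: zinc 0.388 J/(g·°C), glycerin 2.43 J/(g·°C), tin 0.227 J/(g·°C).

T_f ≈ 62.2 °C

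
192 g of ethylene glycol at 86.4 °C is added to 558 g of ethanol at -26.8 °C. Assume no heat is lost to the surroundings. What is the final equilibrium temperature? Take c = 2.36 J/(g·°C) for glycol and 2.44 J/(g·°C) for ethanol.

Set heat shed by the hot body equal to heat absorbed by the cold body:
192·2.36·(86.4 − T) = 558·2.44·(T − (-26.8))
453.12(86.4 − T) = 1361.5(T − (-26.8))
1814.6 T = 2660.8  ⇒  T ≈ 1.47 °C

T_f ≈ 1.5 °C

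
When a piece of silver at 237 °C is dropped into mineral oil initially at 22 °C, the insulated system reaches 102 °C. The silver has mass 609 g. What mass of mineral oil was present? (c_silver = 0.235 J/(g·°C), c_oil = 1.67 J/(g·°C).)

|Q_silver| = |Q_oil|:
609×0.235×(237 − 102) = m×1.67×(102 − 22)
133.6 m = 19321  ⇒  m ≈ 144.6 g

m ≈ 145 g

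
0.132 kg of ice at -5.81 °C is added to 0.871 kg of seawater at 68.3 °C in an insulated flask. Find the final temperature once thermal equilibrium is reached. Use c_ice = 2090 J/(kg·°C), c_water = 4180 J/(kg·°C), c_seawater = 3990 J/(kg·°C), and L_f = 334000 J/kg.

Net heat exchanged in the isolated system is zero:
ice -5.81→0 °C: 0.132×2090×5.81 = 1602.9
  fusion: m_ice L_f = 0.132×334000 = 44088
  warm the meltwater: 551.76 T
  seawater cools: 0.871×3990×(T − 68.3) = 3475.3(T − 68.3)
4027.1 T = 237362 − 45691 = 191671
T ≈ 47.60 °C (positive, so assuming full melt was valid).

T_f ≈ 47.6 °C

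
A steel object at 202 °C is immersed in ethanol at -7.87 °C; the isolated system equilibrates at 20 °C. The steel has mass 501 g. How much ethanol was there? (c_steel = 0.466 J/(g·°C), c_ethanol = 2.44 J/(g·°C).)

m ≈ 625 g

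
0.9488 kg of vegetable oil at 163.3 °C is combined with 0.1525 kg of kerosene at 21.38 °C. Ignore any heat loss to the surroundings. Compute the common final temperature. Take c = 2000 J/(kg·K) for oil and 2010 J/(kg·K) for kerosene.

Let T be the final temperature. ΣQ_i = 0:
0.9488·2000·(T − 163.3) + 0.1525·2010·(T − 21.38) = 0
(1897.6 + 306.52) T = 1897.6·163.3 + 306.52·21.38
T ≈ 143.56 °C

T_f ≈ 143.6 °C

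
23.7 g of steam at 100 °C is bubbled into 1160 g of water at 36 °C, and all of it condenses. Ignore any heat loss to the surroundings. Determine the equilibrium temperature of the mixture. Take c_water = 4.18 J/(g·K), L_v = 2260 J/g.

Taking heat into each body as positive, Σ m c ΔT = 0:
steam→water at 100 °C releases m L_v = 23.7×2260 = 53562; condensate cools 100→T: 23.7×4.18×(T − 100) = 99.07(T − 100); water warms: 1160×4.18×(T − 36) = 4848.8(T − 36)
4947.9 T = 53562 + 9906.6 + 174557 = 238025
T ≈ 48.11 °C, under the boiling point, so the assumption holds.

T_f ≈ 48.1 °C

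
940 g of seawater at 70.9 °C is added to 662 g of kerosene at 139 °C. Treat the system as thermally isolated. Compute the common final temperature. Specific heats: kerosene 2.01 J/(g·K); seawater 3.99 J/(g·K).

T_f ≈ 88.7 °C

Conservation of energy gives ΣQ = 0:
662×2.01×(T − 139) + 940×3.99×(T − 70.9) = 0
(1330.6 + 3750.6) T = 1330.6×139 + 3750.6×70.9
T = 450874/5081.2 ≈ 88.73 °C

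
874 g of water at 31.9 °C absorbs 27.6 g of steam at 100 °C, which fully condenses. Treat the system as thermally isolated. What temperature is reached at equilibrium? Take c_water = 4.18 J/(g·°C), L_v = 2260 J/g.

Let T be the final temperature. ΣQ_i = 0:
steam→water at 100 °C releases m L_v = 27.6·2260 = 62376
  condensate cools 100→T: 27.6·4.18·(T − 100) = 115.37(T − 100)
  water warms: 874·4.18·(T − 31.9) = 3653.3(T − 31.9)
3768.7 T = 62376 + 11537 + 116541 = 190454
T ≈ 50.54 °C — below 100 °C, confirming all the steam condensed.

T_f ≈ 50.5 °C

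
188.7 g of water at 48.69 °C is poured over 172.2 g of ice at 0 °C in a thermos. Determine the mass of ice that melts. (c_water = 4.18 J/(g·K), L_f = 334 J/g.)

m_melted ≈ 115 g

Water can give up m c ΔT = 188.7×4.18×48.69 = 38405 J before reaching 0 °C.
Fully melting the ice requires m_ice L_f = 172.2×334 = 57515 J.
38405 J < 57515 J, so only part of the ice melts and the system sits at 0 °C.
Mass melted = 38405/334 ≈ 115 g.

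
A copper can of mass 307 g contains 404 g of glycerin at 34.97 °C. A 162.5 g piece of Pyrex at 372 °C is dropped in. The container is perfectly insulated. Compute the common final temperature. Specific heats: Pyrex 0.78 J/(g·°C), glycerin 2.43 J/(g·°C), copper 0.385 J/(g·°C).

T_f ≈ 69.8 °C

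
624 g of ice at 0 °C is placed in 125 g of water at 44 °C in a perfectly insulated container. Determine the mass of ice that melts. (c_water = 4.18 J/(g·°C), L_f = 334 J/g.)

m_melted ≈ 68.8 g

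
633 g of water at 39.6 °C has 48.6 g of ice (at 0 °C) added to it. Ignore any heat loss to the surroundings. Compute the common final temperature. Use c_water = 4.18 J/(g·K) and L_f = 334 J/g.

T_f ≈ 31.1 °C

Setting the total heat transfer to zero:
latent heat to melt: 48.6×334 = 16232; warm the meltwater: 203.15 T; water cools: 633×4.18×(T − 39.6) = 2645.9(T − 39.6)
2849.1 T = 104779 − 16232 = 88547
T ≈ 31.08 °C (positive, so assuming full melt was valid).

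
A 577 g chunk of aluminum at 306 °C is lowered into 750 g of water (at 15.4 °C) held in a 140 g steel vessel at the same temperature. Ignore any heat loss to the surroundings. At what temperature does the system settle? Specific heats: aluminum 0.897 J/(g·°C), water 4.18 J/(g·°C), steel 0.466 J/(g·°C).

T_f ≈ 55.9 °C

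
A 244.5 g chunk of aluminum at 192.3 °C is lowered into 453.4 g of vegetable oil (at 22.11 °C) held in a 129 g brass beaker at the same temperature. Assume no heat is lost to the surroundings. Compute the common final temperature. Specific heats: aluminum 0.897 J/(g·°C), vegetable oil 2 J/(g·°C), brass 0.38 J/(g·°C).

T_f ≈ 53.9 °C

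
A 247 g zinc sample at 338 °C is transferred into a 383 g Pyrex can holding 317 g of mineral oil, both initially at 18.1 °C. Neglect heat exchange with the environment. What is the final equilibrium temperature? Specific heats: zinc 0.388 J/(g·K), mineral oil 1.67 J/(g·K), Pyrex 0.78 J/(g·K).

T_f ≈ 51.3 °C

Let T be the final temperature. ΣQ_i = 0:
247×0.388×(T − 338) + 317×1.67×(T − 18.1) + 383×0.78×(T − 18.1) = 0
95.84(T − 338) + 529.39(T − 18.1) + 298.74(T − 18.1) = 0
(95.84 + 529.39 + 298.74) T = 95.84×338 + 529.39×18.1 + 298.74×18.1
T = 47382/923.97 ≈ 51.28 °C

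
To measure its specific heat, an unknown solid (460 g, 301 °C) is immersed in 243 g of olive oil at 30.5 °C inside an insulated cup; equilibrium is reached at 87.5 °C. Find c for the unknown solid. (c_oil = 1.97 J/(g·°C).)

Conservation of energy gives ΣQ = 0:
460·c·(87.5 − 301) + 243·1.97·(87.5 − 30.5) = 0
-98210 c = -27286
c = -27286/-98210 ≈ 0.2778 J/(g·°C)

c ≈ 0.278 J/(g·°C)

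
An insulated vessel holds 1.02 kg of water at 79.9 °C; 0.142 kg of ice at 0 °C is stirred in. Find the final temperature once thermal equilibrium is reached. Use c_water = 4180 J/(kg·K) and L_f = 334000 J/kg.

T_f ≈ 60.4 °C

Net heat exchanged in the isolated system is zero:
latent heat to melt: 0.142×334000 = 47428; meltwater 0→T: 0.142×4180×T = 593.56 T; water cools: 1.02×4180×(T − 79.9) = 4263.6(T − 79.9)
4857.2 T = 340662 − 47428 = 293234
T ≈ 60.37 °C. Since T > 0 °C, the all-ice-melts assumption holds.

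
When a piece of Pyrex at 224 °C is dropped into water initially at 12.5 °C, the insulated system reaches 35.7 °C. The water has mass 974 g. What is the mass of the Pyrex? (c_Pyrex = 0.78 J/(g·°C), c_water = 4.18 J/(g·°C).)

Net heat exchanged in the isolated system is zero:
m×0.78×(35.7 − 224) + 974×4.18×(35.7 − 12.5) = 0
-146.87 m = -94455
m = -94455/-146.87 ≈ 643.1 g

m ≈ 643 g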